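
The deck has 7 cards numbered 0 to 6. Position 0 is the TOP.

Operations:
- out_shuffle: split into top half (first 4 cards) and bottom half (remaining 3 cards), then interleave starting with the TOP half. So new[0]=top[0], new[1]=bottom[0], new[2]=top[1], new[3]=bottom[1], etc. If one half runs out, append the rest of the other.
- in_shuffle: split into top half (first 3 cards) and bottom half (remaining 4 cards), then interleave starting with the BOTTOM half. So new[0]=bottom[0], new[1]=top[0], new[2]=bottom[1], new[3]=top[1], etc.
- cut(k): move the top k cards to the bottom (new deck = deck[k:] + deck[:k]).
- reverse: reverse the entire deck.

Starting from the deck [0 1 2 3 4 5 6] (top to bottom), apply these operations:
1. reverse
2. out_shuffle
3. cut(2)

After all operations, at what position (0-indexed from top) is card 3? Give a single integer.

After op 1 (reverse): [6 5 4 3 2 1 0]
After op 2 (out_shuffle): [6 2 5 1 4 0 3]
After op 3 (cut(2)): [5 1 4 0 3 6 2]
Card 3 is at position 4.

Answer: 4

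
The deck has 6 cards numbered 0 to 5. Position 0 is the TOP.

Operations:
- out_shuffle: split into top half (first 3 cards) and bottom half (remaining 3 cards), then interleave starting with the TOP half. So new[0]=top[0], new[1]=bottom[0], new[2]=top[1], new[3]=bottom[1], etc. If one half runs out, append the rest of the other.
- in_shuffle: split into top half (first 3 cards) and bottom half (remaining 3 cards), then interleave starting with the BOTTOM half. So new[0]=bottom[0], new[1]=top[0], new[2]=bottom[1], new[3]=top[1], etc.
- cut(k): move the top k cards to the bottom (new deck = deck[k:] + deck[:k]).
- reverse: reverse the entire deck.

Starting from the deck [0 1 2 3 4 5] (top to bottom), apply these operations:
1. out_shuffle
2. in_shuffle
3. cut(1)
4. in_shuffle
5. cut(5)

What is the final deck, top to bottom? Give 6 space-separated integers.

Answer: 3 5 0 1 2 4

Derivation:
After op 1 (out_shuffle): [0 3 1 4 2 5]
After op 2 (in_shuffle): [4 0 2 3 5 1]
After op 3 (cut(1)): [0 2 3 5 1 4]
After op 4 (in_shuffle): [5 0 1 2 4 3]
After op 5 (cut(5)): [3 5 0 1 2 4]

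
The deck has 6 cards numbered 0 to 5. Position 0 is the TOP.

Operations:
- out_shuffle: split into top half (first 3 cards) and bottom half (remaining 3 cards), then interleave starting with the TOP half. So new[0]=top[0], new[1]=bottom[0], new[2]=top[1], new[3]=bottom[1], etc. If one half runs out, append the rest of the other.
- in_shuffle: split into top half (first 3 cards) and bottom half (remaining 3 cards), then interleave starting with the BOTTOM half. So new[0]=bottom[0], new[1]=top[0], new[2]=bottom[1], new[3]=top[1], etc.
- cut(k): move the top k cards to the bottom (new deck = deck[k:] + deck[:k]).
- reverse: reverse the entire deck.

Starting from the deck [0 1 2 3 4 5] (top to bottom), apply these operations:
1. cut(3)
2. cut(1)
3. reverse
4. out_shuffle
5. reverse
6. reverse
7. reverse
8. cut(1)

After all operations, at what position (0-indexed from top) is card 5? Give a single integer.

Answer: 1

Derivation:
After op 1 (cut(3)): [3 4 5 0 1 2]
After op 2 (cut(1)): [4 5 0 1 2 3]
After op 3 (reverse): [3 2 1 0 5 4]
After op 4 (out_shuffle): [3 0 2 5 1 4]
After op 5 (reverse): [4 1 5 2 0 3]
After op 6 (reverse): [3 0 2 5 1 4]
After op 7 (reverse): [4 1 5 2 0 3]
After op 8 (cut(1)): [1 5 2 0 3 4]
Card 5 is at position 1.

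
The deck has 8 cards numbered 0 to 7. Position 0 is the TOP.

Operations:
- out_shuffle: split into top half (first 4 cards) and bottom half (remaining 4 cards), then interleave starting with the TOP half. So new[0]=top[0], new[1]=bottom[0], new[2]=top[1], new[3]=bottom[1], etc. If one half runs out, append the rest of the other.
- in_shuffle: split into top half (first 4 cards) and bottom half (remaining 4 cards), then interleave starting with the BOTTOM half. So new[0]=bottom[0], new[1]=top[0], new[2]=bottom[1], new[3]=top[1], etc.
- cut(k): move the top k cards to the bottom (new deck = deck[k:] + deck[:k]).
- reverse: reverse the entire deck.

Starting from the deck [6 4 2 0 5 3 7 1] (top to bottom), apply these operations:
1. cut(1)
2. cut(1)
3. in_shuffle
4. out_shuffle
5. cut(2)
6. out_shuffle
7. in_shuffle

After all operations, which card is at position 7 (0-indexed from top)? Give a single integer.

After op 1 (cut(1)): [4 2 0 5 3 7 1 6]
After op 2 (cut(1)): [2 0 5 3 7 1 6 4]
After op 3 (in_shuffle): [7 2 1 0 6 5 4 3]
After op 4 (out_shuffle): [7 6 2 5 1 4 0 3]
After op 5 (cut(2)): [2 5 1 4 0 3 7 6]
After op 6 (out_shuffle): [2 0 5 3 1 7 4 6]
After op 7 (in_shuffle): [1 2 7 0 4 5 6 3]
Position 7: card 3.

Answer: 3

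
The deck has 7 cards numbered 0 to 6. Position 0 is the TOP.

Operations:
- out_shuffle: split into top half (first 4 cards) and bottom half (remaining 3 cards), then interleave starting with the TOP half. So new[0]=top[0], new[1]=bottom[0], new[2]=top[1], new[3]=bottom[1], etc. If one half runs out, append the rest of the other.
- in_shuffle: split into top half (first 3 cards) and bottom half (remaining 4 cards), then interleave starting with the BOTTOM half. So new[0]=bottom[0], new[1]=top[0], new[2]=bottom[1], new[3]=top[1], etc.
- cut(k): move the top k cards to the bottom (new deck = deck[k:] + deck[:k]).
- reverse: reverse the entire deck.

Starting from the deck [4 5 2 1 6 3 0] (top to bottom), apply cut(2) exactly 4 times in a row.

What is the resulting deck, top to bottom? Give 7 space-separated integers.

After op 1 (cut(2)): [2 1 6 3 0 4 5]
After op 2 (cut(2)): [6 3 0 4 5 2 1]
After op 3 (cut(2)): [0 4 5 2 1 6 3]
After op 4 (cut(2)): [5 2 1 6 3 0 4]

Answer: 5 2 1 6 3 0 4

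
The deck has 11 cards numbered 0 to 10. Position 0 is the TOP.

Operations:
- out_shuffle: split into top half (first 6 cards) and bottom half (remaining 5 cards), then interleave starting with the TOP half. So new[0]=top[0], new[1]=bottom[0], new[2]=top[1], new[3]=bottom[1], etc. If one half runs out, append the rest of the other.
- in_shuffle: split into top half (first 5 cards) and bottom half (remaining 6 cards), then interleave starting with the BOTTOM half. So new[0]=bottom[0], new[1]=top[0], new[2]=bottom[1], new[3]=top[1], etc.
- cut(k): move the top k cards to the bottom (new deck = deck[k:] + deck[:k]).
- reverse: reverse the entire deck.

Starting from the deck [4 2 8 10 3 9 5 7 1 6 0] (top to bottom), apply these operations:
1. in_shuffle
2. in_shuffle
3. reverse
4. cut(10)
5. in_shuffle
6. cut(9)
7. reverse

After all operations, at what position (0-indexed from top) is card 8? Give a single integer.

Answer: 7

Derivation:
After op 1 (in_shuffle): [9 4 5 2 7 8 1 10 6 3 0]
After op 2 (in_shuffle): [8 9 1 4 10 5 6 2 3 7 0]
After op 3 (reverse): [0 7 3 2 6 5 10 4 1 9 8]
After op 4 (cut(10)): [8 0 7 3 2 6 5 10 4 1 9]
After op 5 (in_shuffle): [6 8 5 0 10 7 4 3 1 2 9]
After op 6 (cut(9)): [2 9 6 8 5 0 10 7 4 3 1]
After op 7 (reverse): [1 3 4 7 10 0 5 8 6 9 2]
Card 8 is at position 7.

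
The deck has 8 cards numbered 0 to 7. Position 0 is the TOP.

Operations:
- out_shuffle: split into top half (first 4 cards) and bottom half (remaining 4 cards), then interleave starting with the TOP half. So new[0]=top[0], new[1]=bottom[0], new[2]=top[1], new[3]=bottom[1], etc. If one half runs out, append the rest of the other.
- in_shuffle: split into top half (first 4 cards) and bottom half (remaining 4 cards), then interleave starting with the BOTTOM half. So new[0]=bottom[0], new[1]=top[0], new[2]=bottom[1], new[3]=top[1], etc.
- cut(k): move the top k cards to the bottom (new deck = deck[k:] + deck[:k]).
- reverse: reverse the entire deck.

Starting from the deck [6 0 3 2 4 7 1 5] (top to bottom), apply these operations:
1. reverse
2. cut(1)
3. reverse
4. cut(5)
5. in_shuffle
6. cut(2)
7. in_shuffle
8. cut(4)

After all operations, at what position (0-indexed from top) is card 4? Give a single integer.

Answer: 2

Derivation:
After op 1 (reverse): [5 1 7 4 2 3 0 6]
After op 2 (cut(1)): [1 7 4 2 3 0 6 5]
After op 3 (reverse): [5 6 0 3 2 4 7 1]
After op 4 (cut(5)): [4 7 1 5 6 0 3 2]
After op 5 (in_shuffle): [6 4 0 7 3 1 2 5]
After op 6 (cut(2)): [0 7 3 1 2 5 6 4]
After op 7 (in_shuffle): [2 0 5 7 6 3 4 1]
After op 8 (cut(4)): [6 3 4 1 2 0 5 7]
Card 4 is at position 2.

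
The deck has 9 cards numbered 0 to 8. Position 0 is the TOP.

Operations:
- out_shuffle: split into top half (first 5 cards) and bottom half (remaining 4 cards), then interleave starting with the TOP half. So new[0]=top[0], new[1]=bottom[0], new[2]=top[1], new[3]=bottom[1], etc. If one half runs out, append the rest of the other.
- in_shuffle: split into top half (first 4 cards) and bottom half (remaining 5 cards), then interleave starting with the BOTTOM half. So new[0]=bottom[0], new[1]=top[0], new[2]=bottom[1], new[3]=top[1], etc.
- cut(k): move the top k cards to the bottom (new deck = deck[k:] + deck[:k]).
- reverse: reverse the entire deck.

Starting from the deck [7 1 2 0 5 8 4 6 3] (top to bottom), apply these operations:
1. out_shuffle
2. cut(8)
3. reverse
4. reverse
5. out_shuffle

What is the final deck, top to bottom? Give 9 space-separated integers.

After op 1 (out_shuffle): [7 8 1 4 2 6 0 3 5]
After op 2 (cut(8)): [5 7 8 1 4 2 6 0 3]
After op 3 (reverse): [3 0 6 2 4 1 8 7 5]
After op 4 (reverse): [5 7 8 1 4 2 6 0 3]
After op 5 (out_shuffle): [5 2 7 6 8 0 1 3 4]

Answer: 5 2 7 6 8 0 1 3 4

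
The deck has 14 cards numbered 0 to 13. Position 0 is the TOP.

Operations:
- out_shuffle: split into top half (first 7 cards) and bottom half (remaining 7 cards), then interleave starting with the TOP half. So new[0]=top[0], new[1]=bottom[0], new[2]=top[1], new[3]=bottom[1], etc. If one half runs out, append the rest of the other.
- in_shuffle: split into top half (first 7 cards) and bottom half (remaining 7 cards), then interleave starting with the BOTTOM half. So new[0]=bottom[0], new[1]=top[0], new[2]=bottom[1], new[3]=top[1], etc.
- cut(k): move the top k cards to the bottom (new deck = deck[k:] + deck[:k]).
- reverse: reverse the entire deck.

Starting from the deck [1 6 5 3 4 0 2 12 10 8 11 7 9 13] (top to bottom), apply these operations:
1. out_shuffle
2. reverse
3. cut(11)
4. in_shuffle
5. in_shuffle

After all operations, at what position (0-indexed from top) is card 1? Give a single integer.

Answer: 11

Derivation:
After op 1 (out_shuffle): [1 12 6 10 5 8 3 11 4 7 0 9 2 13]
After op 2 (reverse): [13 2 9 0 7 4 11 3 8 5 10 6 12 1]
After op 3 (cut(11)): [6 12 1 13 2 9 0 7 4 11 3 8 5 10]
After op 4 (in_shuffle): [7 6 4 12 11 1 3 13 8 2 5 9 10 0]
After op 5 (in_shuffle): [13 7 8 6 2 4 5 12 9 11 10 1 0 3]
Card 1 is at position 11.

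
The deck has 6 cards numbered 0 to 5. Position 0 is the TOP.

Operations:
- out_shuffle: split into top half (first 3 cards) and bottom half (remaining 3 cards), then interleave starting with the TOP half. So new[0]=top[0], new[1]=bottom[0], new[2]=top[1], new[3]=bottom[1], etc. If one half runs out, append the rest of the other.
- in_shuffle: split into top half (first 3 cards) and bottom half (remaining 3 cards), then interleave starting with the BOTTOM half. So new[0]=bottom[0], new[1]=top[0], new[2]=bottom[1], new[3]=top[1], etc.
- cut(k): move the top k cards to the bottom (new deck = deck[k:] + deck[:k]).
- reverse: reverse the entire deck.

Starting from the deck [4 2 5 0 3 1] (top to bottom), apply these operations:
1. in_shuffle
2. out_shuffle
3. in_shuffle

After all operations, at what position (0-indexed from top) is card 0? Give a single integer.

Answer: 1

Derivation:
After op 1 (in_shuffle): [0 4 3 2 1 5]
After op 2 (out_shuffle): [0 2 4 1 3 5]
After op 3 (in_shuffle): [1 0 3 2 5 4]
Card 0 is at position 1.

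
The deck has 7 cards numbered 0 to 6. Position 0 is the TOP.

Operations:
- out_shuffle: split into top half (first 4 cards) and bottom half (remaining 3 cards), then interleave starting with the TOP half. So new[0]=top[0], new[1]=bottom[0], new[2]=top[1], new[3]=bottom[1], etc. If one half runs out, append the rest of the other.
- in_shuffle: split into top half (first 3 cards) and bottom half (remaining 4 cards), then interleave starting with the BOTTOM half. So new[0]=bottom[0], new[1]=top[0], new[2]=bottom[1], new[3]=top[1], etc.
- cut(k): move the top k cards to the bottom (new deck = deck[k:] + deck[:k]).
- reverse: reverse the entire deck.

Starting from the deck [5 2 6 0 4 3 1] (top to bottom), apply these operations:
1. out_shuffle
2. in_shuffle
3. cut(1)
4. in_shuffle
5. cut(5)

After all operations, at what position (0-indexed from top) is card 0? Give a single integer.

Answer: 6

Derivation:
After op 1 (out_shuffle): [5 4 2 3 6 1 0]
After op 2 (in_shuffle): [3 5 6 4 1 2 0]
After op 3 (cut(1)): [5 6 4 1 2 0 3]
After op 4 (in_shuffle): [1 5 2 6 0 4 3]
After op 5 (cut(5)): [4 3 1 5 2 6 0]
Card 0 is at position 6.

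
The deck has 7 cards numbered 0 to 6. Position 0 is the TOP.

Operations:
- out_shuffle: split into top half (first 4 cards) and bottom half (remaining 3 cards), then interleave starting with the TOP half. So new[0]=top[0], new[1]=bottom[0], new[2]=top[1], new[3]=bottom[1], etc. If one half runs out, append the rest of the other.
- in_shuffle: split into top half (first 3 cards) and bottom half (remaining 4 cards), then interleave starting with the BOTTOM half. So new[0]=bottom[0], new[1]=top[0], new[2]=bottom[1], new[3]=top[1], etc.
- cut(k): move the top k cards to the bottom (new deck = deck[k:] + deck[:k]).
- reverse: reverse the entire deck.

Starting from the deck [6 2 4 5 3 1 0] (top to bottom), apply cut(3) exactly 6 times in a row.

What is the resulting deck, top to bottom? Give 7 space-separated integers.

Answer: 3 1 0 6 2 4 5

Derivation:
After op 1 (cut(3)): [5 3 1 0 6 2 4]
After op 2 (cut(3)): [0 6 2 4 5 3 1]
After op 3 (cut(3)): [4 5 3 1 0 6 2]
After op 4 (cut(3)): [1 0 6 2 4 5 3]
After op 5 (cut(3)): [2 4 5 3 1 0 6]
After op 6 (cut(3)): [3 1 0 6 2 4 5]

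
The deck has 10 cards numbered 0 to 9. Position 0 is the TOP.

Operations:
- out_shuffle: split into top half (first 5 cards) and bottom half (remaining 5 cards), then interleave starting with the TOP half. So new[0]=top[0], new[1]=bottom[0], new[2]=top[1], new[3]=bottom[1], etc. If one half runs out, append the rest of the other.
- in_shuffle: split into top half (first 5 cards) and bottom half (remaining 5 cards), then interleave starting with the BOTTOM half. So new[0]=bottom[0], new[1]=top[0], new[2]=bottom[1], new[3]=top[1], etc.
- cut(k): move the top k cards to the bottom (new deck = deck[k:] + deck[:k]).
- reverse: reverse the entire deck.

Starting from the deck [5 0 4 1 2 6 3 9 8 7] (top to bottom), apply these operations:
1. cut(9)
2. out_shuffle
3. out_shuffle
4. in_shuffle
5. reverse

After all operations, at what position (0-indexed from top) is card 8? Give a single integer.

Answer: 1

Derivation:
After op 1 (cut(9)): [7 5 0 4 1 2 6 3 9 8]
After op 2 (out_shuffle): [7 2 5 6 0 3 4 9 1 8]
After op 3 (out_shuffle): [7 3 2 4 5 9 6 1 0 8]
After op 4 (in_shuffle): [9 7 6 3 1 2 0 4 8 5]
After op 5 (reverse): [5 8 4 0 2 1 3 6 7 9]
Card 8 is at position 1.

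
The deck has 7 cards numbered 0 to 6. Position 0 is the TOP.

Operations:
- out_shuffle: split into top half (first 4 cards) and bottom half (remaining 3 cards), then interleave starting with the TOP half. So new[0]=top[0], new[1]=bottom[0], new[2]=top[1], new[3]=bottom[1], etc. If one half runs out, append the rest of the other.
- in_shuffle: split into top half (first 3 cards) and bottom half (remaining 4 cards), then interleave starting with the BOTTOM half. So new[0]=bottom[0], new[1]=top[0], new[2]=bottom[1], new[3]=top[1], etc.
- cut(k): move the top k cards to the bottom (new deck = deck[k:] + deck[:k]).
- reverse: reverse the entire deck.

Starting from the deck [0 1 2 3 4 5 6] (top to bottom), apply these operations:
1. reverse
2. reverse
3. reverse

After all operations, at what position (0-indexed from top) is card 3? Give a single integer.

Answer: 3

Derivation:
After op 1 (reverse): [6 5 4 3 2 1 0]
After op 2 (reverse): [0 1 2 3 4 5 6]
After op 3 (reverse): [6 5 4 3 2 1 0]
Card 3 is at position 3.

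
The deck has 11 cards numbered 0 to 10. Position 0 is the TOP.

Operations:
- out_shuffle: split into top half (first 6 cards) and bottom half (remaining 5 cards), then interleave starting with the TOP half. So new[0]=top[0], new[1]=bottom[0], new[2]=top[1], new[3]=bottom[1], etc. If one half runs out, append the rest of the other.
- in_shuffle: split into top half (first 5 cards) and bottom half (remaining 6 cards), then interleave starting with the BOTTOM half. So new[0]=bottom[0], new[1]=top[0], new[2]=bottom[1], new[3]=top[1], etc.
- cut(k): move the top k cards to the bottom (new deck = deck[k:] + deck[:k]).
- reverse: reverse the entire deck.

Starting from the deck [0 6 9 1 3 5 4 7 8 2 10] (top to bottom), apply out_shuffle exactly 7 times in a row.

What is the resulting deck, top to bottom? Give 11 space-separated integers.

After op 1 (out_shuffle): [0 4 6 7 9 8 1 2 3 10 5]
After op 2 (out_shuffle): [0 1 4 2 6 3 7 10 9 5 8]
After op 3 (out_shuffle): [0 7 1 10 4 9 2 5 6 8 3]
After op 4 (out_shuffle): [0 2 7 5 1 6 10 8 4 3 9]
After op 5 (out_shuffle): [0 10 2 8 7 4 5 3 1 9 6]
After op 6 (out_shuffle): [0 5 10 3 2 1 8 9 7 6 4]
After op 7 (out_shuffle): [0 8 5 9 10 7 3 6 2 4 1]

Answer: 0 8 5 9 10 7 3 6 2 4 1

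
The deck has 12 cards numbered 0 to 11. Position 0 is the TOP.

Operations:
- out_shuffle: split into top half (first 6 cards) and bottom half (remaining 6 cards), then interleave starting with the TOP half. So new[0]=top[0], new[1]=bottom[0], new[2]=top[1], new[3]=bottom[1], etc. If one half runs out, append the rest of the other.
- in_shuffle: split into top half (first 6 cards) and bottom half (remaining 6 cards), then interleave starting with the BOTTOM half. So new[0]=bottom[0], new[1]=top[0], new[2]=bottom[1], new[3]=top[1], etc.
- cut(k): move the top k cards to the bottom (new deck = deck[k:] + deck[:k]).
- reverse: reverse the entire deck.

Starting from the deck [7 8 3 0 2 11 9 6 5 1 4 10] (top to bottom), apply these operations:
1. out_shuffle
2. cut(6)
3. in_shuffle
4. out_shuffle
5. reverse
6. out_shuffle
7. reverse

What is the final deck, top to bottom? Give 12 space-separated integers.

Answer: 7 1 6 11 0 8 4 5 9 2 3 10

Derivation:
After op 1 (out_shuffle): [7 9 8 6 3 5 0 1 2 4 11 10]
After op 2 (cut(6)): [0 1 2 4 11 10 7 9 8 6 3 5]
After op 3 (in_shuffle): [7 0 9 1 8 2 6 4 3 11 5 10]
After op 4 (out_shuffle): [7 6 0 4 9 3 1 11 8 5 2 10]
After op 5 (reverse): [10 2 5 8 11 1 3 9 4 0 6 7]
After op 6 (out_shuffle): [10 3 2 9 5 4 8 0 11 6 1 7]
After op 7 (reverse): [7 1 6 11 0 8 4 5 9 2 3 10]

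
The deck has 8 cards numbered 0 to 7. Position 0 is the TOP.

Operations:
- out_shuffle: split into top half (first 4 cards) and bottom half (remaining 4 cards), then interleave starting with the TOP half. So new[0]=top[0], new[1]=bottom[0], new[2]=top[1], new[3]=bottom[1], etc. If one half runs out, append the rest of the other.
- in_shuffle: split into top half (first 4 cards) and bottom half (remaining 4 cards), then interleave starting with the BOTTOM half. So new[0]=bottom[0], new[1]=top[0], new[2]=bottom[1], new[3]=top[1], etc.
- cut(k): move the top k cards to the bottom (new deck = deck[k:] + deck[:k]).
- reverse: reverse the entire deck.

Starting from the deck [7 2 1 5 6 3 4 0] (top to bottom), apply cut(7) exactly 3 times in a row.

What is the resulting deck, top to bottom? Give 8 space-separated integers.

Answer: 3 4 0 7 2 1 5 6

Derivation:
After op 1 (cut(7)): [0 7 2 1 5 6 3 4]
After op 2 (cut(7)): [4 0 7 2 1 5 6 3]
After op 3 (cut(7)): [3 4 0 7 2 1 5 6]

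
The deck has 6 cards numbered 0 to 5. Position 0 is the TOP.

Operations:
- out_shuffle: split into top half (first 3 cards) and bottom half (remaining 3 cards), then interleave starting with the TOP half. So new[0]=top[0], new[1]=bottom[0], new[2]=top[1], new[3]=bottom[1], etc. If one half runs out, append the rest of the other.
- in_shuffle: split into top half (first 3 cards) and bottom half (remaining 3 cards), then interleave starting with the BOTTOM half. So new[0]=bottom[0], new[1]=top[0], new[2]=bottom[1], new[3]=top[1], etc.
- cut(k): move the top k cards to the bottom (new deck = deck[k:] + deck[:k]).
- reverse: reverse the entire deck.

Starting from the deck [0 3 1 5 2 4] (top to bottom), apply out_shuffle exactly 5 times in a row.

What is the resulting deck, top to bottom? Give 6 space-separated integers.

After op 1 (out_shuffle): [0 5 3 2 1 4]
After op 2 (out_shuffle): [0 2 5 1 3 4]
After op 3 (out_shuffle): [0 1 2 3 5 4]
After op 4 (out_shuffle): [0 3 1 5 2 4]
After op 5 (out_shuffle): [0 5 3 2 1 4]

Answer: 0 5 3 2 1 4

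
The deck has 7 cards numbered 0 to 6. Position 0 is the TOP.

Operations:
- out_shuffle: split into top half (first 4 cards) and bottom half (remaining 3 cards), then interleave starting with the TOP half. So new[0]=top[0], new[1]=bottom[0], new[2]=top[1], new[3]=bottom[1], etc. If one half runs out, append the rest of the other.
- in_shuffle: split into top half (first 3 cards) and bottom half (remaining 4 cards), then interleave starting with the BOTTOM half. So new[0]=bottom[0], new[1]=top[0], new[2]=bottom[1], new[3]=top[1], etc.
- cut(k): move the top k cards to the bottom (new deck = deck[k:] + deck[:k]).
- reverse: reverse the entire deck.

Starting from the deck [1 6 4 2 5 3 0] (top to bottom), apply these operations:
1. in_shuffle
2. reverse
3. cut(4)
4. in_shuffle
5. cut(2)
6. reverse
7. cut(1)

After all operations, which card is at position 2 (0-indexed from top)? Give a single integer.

After op 1 (in_shuffle): [2 1 5 6 3 4 0]
After op 2 (reverse): [0 4 3 6 5 1 2]
After op 3 (cut(4)): [5 1 2 0 4 3 6]
After op 4 (in_shuffle): [0 5 4 1 3 2 6]
After op 5 (cut(2)): [4 1 3 2 6 0 5]
After op 6 (reverse): [5 0 6 2 3 1 4]
After op 7 (cut(1)): [0 6 2 3 1 4 5]
Position 2: card 2.

Answer: 2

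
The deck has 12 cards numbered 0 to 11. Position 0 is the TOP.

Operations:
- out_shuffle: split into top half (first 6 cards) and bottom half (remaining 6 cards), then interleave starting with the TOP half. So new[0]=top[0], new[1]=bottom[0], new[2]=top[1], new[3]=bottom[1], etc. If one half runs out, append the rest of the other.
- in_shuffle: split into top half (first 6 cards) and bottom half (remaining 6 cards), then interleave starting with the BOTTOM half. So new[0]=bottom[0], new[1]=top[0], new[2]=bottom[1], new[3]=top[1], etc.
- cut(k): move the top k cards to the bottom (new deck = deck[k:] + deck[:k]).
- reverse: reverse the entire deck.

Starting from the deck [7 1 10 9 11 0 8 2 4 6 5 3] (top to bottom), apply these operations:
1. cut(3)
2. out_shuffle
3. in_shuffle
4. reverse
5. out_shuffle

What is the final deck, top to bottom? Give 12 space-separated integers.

After op 1 (cut(3)): [9 11 0 8 2 4 6 5 3 7 1 10]
After op 2 (out_shuffle): [9 6 11 5 0 3 8 7 2 1 4 10]
After op 3 (in_shuffle): [8 9 7 6 2 11 1 5 4 0 10 3]
After op 4 (reverse): [3 10 0 4 5 1 11 2 6 7 9 8]
After op 5 (out_shuffle): [3 11 10 2 0 6 4 7 5 9 1 8]

Answer: 3 11 10 2 0 6 4 7 5 9 1 8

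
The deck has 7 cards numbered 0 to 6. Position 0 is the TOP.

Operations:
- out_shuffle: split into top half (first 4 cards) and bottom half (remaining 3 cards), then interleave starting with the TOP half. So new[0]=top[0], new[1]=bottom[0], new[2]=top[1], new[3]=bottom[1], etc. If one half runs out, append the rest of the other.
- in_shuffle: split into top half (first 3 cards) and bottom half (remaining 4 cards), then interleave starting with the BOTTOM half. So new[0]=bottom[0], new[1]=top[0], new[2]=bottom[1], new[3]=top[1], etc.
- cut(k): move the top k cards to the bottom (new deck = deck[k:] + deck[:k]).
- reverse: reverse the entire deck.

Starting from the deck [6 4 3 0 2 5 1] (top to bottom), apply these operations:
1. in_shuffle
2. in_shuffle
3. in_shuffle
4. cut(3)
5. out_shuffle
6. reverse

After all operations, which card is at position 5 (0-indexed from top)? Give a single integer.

After op 1 (in_shuffle): [0 6 2 4 5 3 1]
After op 2 (in_shuffle): [4 0 5 6 3 2 1]
After op 3 (in_shuffle): [6 4 3 0 2 5 1]
After op 4 (cut(3)): [0 2 5 1 6 4 3]
After op 5 (out_shuffle): [0 6 2 4 5 3 1]
After op 6 (reverse): [1 3 5 4 2 6 0]
Position 5: card 6.

Answer: 6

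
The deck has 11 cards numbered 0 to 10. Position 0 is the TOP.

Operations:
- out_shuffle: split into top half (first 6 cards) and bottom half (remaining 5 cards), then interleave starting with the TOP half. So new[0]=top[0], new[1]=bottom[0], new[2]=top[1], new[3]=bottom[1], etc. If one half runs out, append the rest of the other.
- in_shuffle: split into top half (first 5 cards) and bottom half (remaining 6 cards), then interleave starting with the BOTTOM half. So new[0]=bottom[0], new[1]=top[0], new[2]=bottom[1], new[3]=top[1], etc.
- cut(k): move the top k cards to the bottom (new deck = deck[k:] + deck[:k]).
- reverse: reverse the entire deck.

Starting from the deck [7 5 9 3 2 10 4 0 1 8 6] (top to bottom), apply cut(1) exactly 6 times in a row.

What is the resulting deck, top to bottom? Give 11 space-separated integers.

Answer: 4 0 1 8 6 7 5 9 3 2 10

Derivation:
After op 1 (cut(1)): [5 9 3 2 10 4 0 1 8 6 7]
After op 2 (cut(1)): [9 3 2 10 4 0 1 8 6 7 5]
After op 3 (cut(1)): [3 2 10 4 0 1 8 6 7 5 9]
After op 4 (cut(1)): [2 10 4 0 1 8 6 7 5 9 3]
After op 5 (cut(1)): [10 4 0 1 8 6 7 5 9 3 2]
After op 6 (cut(1)): [4 0 1 8 6 7 5 9 3 2 10]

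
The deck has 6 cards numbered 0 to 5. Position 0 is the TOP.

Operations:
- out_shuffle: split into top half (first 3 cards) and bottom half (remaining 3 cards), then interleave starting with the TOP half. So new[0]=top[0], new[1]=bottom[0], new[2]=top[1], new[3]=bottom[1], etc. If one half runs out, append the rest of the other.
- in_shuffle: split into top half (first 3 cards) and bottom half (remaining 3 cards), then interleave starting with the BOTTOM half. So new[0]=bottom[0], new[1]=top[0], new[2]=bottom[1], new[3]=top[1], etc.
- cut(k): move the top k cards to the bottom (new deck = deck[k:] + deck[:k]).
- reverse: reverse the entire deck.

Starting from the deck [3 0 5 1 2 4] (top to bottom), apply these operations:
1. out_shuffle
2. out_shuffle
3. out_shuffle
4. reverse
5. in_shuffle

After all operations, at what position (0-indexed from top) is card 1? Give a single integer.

After op 1 (out_shuffle): [3 1 0 2 5 4]
After op 2 (out_shuffle): [3 2 1 5 0 4]
After op 3 (out_shuffle): [3 5 2 0 1 4]
After op 4 (reverse): [4 1 0 2 5 3]
After op 5 (in_shuffle): [2 4 5 1 3 0]
Card 1 is at position 3.

Answer: 3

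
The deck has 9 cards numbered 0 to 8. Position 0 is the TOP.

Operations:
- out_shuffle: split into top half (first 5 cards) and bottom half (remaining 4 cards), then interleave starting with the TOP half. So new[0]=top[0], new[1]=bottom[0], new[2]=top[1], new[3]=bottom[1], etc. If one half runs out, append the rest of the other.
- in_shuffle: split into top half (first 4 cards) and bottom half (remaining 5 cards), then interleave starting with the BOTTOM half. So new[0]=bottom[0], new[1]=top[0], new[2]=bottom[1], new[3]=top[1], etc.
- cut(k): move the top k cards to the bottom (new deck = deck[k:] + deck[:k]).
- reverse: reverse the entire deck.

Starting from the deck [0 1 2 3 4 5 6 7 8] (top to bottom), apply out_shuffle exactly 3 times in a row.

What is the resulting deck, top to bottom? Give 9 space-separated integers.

After op 1 (out_shuffle): [0 5 1 6 2 7 3 8 4]
After op 2 (out_shuffle): [0 7 5 3 1 8 6 4 2]
After op 3 (out_shuffle): [0 8 7 6 5 4 3 2 1]

Answer: 0 8 7 6 5 4 3 2 1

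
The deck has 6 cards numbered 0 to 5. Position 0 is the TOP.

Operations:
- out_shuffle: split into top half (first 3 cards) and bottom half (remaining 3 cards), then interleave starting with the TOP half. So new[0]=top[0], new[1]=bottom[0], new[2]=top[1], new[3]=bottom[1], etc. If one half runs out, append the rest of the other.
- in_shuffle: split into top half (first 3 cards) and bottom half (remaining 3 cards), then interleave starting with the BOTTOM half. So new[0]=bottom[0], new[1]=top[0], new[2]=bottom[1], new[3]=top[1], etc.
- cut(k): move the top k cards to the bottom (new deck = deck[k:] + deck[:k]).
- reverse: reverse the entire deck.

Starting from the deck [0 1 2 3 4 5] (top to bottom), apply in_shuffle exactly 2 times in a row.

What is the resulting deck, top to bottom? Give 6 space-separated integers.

Answer: 1 3 5 0 2 4

Derivation:
After op 1 (in_shuffle): [3 0 4 1 5 2]
After op 2 (in_shuffle): [1 3 5 0 2 4]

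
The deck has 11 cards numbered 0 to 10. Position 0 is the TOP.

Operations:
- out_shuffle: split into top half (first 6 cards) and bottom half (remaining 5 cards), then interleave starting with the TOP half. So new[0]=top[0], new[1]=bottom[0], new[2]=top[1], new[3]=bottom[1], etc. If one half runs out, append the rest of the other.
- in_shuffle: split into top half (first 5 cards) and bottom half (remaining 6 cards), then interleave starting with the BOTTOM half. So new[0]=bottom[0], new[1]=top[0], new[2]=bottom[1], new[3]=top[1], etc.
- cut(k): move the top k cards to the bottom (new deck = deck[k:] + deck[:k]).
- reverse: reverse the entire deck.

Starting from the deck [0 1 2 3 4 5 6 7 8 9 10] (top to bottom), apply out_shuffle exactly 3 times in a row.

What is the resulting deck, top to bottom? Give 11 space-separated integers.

After op 1 (out_shuffle): [0 6 1 7 2 8 3 9 4 10 5]
After op 2 (out_shuffle): [0 3 6 9 1 4 7 10 2 5 8]
After op 3 (out_shuffle): [0 7 3 10 6 2 9 5 1 8 4]

Answer: 0 7 3 10 6 2 9 5 1 8 4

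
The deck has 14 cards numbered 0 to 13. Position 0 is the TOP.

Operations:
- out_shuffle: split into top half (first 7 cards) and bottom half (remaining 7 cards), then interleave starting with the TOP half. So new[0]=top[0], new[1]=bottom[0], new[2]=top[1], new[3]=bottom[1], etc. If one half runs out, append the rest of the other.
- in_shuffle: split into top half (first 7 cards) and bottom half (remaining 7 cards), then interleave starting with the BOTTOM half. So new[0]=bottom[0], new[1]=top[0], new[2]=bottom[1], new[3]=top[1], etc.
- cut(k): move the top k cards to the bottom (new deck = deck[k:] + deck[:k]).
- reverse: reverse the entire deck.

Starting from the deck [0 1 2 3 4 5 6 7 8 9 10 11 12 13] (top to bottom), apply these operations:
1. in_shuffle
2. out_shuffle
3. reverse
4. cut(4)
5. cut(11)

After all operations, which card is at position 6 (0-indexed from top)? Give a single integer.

Answer: 1

Derivation:
After op 1 (in_shuffle): [7 0 8 1 9 2 10 3 11 4 12 5 13 6]
After op 2 (out_shuffle): [7 3 0 11 8 4 1 12 9 5 2 13 10 6]
After op 3 (reverse): [6 10 13 2 5 9 12 1 4 8 11 0 3 7]
After op 4 (cut(4)): [5 9 12 1 4 8 11 0 3 7 6 10 13 2]
After op 5 (cut(11)): [10 13 2 5 9 12 1 4 8 11 0 3 7 6]
Position 6: card 1.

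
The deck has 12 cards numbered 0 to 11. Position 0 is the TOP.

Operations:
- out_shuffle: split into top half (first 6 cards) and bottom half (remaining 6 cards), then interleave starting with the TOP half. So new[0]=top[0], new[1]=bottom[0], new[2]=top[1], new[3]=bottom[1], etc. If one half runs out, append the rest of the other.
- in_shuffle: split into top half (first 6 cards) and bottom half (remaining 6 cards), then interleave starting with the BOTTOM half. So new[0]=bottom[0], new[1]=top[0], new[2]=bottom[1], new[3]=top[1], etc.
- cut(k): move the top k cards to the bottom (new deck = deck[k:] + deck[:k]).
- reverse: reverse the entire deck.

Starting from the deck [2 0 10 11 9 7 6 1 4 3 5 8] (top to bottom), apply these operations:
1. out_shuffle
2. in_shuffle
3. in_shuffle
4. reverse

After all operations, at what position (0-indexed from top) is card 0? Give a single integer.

Answer: 0

Derivation:
After op 1 (out_shuffle): [2 6 0 1 10 4 11 3 9 5 7 8]
After op 2 (in_shuffle): [11 2 3 6 9 0 5 1 7 10 8 4]
After op 3 (in_shuffle): [5 11 1 2 7 3 10 6 8 9 4 0]
After op 4 (reverse): [0 4 9 8 6 10 3 7 2 1 11 5]
Card 0 is at position 0.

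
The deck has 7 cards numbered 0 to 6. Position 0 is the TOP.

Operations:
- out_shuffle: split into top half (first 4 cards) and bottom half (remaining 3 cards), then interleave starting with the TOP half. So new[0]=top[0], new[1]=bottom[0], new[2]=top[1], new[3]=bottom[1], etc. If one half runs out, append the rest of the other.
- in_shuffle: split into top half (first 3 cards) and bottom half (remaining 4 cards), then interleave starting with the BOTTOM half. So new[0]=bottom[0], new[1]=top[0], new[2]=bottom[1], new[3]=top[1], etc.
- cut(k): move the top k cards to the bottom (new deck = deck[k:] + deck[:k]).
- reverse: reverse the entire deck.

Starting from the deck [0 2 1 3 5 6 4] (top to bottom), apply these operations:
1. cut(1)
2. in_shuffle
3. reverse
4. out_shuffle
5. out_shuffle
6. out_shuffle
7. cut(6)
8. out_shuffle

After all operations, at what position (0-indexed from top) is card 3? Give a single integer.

After op 1 (cut(1)): [2 1 3 5 6 4 0]
After op 2 (in_shuffle): [5 2 6 1 4 3 0]
After op 3 (reverse): [0 3 4 1 6 2 5]
After op 4 (out_shuffle): [0 6 3 2 4 5 1]
After op 5 (out_shuffle): [0 4 6 5 3 1 2]
After op 6 (out_shuffle): [0 3 4 1 6 2 5]
After op 7 (cut(6)): [5 0 3 4 1 6 2]
After op 8 (out_shuffle): [5 1 0 6 3 2 4]
Card 3 is at position 4.

Answer: 4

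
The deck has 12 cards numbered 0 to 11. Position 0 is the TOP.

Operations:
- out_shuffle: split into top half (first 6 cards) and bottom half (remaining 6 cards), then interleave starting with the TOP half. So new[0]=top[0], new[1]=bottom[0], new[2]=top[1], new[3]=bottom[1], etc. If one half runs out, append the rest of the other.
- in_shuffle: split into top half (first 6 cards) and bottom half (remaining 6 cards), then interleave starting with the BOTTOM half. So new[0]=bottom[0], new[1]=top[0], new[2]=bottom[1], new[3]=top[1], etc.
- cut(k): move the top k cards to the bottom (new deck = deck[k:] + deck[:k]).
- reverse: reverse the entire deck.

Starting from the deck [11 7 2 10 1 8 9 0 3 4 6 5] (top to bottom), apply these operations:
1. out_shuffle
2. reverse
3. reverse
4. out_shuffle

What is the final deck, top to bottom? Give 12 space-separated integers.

Answer: 11 10 9 4 7 1 0 6 2 8 3 5

Derivation:
After op 1 (out_shuffle): [11 9 7 0 2 3 10 4 1 6 8 5]
After op 2 (reverse): [5 8 6 1 4 10 3 2 0 7 9 11]
After op 3 (reverse): [11 9 7 0 2 3 10 4 1 6 8 5]
After op 4 (out_shuffle): [11 10 9 4 7 1 0 6 2 8 3 5]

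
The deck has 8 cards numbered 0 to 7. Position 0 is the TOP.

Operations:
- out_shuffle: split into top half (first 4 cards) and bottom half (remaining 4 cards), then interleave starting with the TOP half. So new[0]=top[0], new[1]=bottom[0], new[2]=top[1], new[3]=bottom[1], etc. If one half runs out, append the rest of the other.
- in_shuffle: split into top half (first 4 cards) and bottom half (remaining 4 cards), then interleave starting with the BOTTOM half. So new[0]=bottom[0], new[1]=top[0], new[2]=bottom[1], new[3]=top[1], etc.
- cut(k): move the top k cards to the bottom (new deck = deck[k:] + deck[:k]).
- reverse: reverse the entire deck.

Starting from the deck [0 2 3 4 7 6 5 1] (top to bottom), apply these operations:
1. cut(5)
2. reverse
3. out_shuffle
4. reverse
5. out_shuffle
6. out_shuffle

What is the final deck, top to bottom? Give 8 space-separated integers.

Answer: 6 5 1 0 2 3 4 7

Derivation:
After op 1 (cut(5)): [6 5 1 0 2 3 4 7]
After op 2 (reverse): [7 4 3 2 0 1 5 6]
After op 3 (out_shuffle): [7 0 4 1 3 5 2 6]
After op 4 (reverse): [6 2 5 3 1 4 0 7]
After op 5 (out_shuffle): [6 1 2 4 5 0 3 7]
After op 6 (out_shuffle): [6 5 1 0 2 3 4 7]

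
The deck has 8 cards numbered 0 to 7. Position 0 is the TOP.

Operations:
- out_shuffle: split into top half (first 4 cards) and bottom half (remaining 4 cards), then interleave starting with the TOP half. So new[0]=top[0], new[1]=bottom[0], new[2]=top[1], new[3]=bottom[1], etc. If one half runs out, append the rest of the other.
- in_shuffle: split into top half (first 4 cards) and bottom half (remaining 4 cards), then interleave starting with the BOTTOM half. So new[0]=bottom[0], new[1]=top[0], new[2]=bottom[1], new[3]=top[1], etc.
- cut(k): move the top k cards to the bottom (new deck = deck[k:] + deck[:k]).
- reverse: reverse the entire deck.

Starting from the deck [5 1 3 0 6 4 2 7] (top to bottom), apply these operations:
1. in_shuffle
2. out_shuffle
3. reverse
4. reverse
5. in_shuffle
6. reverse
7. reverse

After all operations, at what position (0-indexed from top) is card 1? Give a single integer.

After op 1 (in_shuffle): [6 5 4 1 2 3 7 0]
After op 2 (out_shuffle): [6 2 5 3 4 7 1 0]
After op 3 (reverse): [0 1 7 4 3 5 2 6]
After op 4 (reverse): [6 2 5 3 4 7 1 0]
After op 5 (in_shuffle): [4 6 7 2 1 5 0 3]
After op 6 (reverse): [3 0 5 1 2 7 6 4]
After op 7 (reverse): [4 6 7 2 1 5 0 3]
Card 1 is at position 4.

Answer: 4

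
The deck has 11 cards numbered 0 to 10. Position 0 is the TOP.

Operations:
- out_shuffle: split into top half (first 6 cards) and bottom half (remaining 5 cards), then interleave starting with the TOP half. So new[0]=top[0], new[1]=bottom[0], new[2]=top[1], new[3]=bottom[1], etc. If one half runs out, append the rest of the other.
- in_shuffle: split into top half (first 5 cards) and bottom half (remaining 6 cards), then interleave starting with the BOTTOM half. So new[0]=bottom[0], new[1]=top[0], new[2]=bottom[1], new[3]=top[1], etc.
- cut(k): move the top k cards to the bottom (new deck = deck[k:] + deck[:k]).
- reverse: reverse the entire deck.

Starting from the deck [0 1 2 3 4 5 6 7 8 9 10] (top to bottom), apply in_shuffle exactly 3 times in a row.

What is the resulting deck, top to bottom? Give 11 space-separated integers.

Answer: 6 2 9 5 1 8 4 0 7 3 10

Derivation:
After op 1 (in_shuffle): [5 0 6 1 7 2 8 3 9 4 10]
After op 2 (in_shuffle): [2 5 8 0 3 6 9 1 4 7 10]
After op 3 (in_shuffle): [6 2 9 5 1 8 4 0 7 3 10]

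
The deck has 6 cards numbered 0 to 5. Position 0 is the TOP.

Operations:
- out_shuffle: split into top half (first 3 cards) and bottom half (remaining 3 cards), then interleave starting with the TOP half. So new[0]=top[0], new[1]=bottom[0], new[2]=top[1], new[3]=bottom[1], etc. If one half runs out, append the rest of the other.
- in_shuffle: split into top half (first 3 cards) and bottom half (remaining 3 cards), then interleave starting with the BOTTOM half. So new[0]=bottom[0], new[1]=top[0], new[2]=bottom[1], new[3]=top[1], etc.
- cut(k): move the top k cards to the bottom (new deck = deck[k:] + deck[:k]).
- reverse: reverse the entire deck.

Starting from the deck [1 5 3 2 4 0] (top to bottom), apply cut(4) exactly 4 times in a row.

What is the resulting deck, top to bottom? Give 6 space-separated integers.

Answer: 4 0 1 5 3 2

Derivation:
After op 1 (cut(4)): [4 0 1 5 3 2]
After op 2 (cut(4)): [3 2 4 0 1 5]
After op 3 (cut(4)): [1 5 3 2 4 0]
After op 4 (cut(4)): [4 0 1 5 3 2]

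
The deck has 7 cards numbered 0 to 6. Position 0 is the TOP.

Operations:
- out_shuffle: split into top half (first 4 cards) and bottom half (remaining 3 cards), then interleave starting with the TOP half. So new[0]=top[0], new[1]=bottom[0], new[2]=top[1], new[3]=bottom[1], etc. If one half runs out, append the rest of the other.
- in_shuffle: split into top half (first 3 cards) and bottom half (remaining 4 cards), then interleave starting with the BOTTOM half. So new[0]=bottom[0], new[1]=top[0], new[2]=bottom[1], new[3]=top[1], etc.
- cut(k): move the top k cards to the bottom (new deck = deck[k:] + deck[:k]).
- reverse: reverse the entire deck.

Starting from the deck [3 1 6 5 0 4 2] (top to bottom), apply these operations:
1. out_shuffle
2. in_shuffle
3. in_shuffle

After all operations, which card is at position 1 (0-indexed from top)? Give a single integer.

After op 1 (out_shuffle): [3 0 1 4 6 2 5]
After op 2 (in_shuffle): [4 3 6 0 2 1 5]
After op 3 (in_shuffle): [0 4 2 3 1 6 5]
Position 1: card 4.

Answer: 4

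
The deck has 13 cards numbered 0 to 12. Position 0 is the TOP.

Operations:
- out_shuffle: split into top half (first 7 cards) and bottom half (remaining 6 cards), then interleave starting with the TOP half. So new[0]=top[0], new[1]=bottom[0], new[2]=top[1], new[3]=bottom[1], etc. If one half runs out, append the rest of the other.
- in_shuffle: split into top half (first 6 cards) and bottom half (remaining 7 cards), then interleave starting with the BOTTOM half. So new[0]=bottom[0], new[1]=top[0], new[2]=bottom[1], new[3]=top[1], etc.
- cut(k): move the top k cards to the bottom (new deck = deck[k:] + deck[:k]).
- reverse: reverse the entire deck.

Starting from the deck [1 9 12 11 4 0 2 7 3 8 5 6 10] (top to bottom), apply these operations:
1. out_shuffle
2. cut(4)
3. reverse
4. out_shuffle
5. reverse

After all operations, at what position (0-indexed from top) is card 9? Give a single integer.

After op 1 (out_shuffle): [1 7 9 3 12 8 11 5 4 6 0 10 2]
After op 2 (cut(4)): [12 8 11 5 4 6 0 10 2 1 7 9 3]
After op 3 (reverse): [3 9 7 1 2 10 0 6 4 5 11 8 12]
After op 4 (out_shuffle): [3 6 9 4 7 5 1 11 2 8 10 12 0]
After op 5 (reverse): [0 12 10 8 2 11 1 5 7 4 9 6 3]
Card 9 is at position 10.

Answer: 10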